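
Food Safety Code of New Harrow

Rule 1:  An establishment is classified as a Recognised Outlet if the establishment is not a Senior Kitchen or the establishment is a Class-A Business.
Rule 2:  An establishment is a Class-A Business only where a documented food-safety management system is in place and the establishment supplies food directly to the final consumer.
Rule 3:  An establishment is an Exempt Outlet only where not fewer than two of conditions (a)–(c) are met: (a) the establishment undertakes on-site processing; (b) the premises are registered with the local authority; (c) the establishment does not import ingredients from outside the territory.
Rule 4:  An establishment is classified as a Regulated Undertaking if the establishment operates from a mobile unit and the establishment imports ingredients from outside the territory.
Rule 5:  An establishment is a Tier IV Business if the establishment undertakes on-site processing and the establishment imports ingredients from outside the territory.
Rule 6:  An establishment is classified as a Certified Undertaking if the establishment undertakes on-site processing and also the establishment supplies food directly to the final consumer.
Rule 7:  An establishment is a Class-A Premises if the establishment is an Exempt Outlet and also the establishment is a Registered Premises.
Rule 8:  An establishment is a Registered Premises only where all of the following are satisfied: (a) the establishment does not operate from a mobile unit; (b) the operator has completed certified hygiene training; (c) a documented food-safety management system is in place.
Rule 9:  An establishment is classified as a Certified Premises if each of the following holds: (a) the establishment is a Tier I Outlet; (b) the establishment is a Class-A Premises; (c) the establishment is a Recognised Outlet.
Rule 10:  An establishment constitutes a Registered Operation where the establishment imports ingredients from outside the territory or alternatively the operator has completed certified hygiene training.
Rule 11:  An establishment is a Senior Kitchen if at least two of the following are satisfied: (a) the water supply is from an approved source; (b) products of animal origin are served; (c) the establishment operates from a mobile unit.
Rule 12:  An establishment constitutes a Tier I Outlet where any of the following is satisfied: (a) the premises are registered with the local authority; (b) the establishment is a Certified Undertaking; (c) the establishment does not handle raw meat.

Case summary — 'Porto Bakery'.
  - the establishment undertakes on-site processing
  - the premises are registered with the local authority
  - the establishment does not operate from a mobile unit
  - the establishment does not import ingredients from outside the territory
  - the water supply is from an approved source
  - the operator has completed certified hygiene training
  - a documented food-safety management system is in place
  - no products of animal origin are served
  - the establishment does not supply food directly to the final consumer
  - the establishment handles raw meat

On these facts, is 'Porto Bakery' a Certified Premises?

Yes

Under rule 6: the establishment undertakes on-site processing? yes; and the establishment supplies food directly to the final consumer? no. So the establishment is not a Certified Undertaking.
Under rule 12: the premises are registered with the local authority? yes; or Certified Undertaking (rule 6)? no; or the establishment does not handle raw meat? no. So the establishment is a Tier I Outlet.
Under rule 3: the establishment undertakes on-site processing? yes; the premises are registered with the local authority? yes; the establishment does not import ingredients from outside the territory? yes — 3 of 3 hold (need ≥2) → satisfied.
Under rule 8: the establishment does not operate from a mobile unit? yes; and the operator has completed certified hygiene training? yes; and a documented food-safety management system is in place? yes. So the establishment is a Registered Premises.
Under rule 7: Exempt Outlet (rule 3)? yes; and Registered Premises (rule 8)? yes. So the establishment is a Class-A Premises.
Under rule 11: the water supply is from an approved source? yes; products of animal origin are served? no; the establishment operates from a mobile unit? no — 1 of 3 hold (need ≥2) → not satisfied.
Under rule 2: a documented food-safety management system is in place? yes; and the establishment supplies food directly to the final consumer? no. So the establishment is not a Class-A Business.
Under rule 1: not a Senior Kitchen (rule 11)? yes; or Class-A Business (rule 2)? no. So the establishment is a Recognised Outlet.
Under rule 9: Tier I Outlet (rule 12)? yes; and Class-A Premises (rule 7)? yes; and Recognised Outlet (rule 1)? yes. So the establishment is a Certified Premises.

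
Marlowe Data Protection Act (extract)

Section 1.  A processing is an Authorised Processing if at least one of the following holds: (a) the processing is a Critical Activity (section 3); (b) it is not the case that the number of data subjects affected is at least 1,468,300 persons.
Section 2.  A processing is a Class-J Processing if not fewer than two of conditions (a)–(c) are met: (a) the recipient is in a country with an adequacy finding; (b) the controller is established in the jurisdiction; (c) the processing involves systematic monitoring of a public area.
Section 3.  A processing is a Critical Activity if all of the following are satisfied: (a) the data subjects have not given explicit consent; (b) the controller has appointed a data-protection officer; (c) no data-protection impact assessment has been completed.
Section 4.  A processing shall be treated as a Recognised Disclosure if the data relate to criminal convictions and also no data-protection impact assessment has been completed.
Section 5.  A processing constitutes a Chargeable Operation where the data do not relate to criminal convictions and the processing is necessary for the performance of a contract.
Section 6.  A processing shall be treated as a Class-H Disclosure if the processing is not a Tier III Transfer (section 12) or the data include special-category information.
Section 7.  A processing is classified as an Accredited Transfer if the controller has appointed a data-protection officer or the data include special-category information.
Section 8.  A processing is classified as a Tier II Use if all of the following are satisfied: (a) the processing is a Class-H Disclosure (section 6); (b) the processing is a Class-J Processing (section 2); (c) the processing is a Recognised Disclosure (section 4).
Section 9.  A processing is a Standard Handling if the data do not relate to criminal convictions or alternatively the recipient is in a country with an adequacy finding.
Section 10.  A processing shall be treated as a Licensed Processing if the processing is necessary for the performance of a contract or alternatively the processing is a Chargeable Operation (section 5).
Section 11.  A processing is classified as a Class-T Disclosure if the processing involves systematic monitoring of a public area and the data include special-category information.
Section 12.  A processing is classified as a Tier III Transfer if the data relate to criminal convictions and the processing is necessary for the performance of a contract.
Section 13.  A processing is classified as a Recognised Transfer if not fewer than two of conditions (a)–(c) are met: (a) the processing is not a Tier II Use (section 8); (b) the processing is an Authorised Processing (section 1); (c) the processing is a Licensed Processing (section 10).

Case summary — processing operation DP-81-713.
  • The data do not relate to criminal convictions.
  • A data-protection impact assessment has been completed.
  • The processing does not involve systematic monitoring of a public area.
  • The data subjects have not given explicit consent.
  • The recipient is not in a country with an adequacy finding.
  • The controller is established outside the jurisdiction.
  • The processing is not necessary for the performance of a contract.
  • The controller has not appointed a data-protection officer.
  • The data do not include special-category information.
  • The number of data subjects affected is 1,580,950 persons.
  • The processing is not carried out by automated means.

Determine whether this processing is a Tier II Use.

No

Under section 12: the data relate to criminal convictions? no; and the processing is necessary for the performance of a contract? no. So the processing is not a Tier III Transfer.
Under section 6: not a Tier III Transfer (section 12)? yes; or the data include special-category information? no. So the processing is a Class-H Disclosure.
Under section 2: the recipient is in a country with an adequacy finding? no; the controller is established in the jurisdiction? no; the processing involves systematic monitoring of a public area? no — 0 of 3 hold (need ≥2) → not satisfied.
Under section 4: the data relate to criminal convictions? no; and no data-protection impact assessment has been completed? no. So the processing is not a Recognised Disclosure.
Under section 8: Class-H Disclosure (section 6)? yes; and Class-J Processing (section 2)? no; and Recognised Disclosure (section 4)? no. So the processing is not a Tier II Use.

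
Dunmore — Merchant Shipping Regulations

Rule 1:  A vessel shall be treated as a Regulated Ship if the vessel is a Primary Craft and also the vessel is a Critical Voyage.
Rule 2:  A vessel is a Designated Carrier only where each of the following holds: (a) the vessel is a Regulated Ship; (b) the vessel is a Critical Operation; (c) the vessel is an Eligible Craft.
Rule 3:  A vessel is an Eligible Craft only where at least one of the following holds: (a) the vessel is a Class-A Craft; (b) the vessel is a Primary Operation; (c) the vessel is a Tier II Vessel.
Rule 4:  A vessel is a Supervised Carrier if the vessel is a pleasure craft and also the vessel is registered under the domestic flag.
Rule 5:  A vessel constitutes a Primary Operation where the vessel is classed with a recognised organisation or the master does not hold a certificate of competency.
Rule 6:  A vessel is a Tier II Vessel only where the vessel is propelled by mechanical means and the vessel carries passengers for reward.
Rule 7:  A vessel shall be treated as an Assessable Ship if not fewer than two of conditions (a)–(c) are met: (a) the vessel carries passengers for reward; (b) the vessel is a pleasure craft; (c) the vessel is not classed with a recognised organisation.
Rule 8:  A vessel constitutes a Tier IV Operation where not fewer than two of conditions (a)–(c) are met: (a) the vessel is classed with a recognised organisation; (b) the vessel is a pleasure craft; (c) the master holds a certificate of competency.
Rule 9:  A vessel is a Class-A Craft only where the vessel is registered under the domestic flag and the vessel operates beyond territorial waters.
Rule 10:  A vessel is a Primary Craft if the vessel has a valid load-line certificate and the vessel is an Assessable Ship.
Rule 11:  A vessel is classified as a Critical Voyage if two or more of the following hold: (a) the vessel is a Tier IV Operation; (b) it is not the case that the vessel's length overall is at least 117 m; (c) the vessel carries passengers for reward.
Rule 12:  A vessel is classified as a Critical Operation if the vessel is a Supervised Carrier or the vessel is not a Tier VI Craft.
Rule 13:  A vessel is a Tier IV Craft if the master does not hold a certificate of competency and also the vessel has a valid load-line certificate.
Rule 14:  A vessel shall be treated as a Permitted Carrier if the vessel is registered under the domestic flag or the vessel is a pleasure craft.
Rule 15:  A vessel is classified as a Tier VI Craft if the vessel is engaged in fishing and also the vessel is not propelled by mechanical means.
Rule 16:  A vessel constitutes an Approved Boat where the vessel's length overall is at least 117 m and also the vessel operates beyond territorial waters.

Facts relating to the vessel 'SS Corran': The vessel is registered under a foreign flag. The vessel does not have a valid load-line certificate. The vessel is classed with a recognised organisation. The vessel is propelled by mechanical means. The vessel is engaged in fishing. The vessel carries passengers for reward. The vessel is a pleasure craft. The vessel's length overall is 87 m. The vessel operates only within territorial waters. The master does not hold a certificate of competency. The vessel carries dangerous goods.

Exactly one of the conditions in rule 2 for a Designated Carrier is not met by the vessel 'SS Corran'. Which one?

Regulated Ship

rule 7 — Assessable Ship: the vessel carries passengers for reward? yes; the vessel is a pleasure craft? yes; the vessel is not classed with a recognised organisation? no — 2 of 3 hold (need ≥2) → satisfied.
rule 10 — Primary Craft: [the vessel has a valid load-line certificate? no] AND [Assessable Ship (rule 7)? yes] → not satisfied.
rule 8 — Tier IV Operation: the vessel is classed with a recognised organisation? yes; the vessel is a pleasure craft? yes; the master holds a certificate of competency? no — 2 of 3 hold (need ≥2) → satisfied.
rule 11 — Critical Voyage: Tier IV Operation (rule 8)? yes; vessel's length overall: 87 m ≥ 117 m? no, so negated condition yes; the vessel carries passengers for reward? yes — 3 of 3 hold (need ≥2) → satisfied.
rule 1 — Regulated Ship: [Primary Craft (rule 10)? no] AND [Critical Voyage (rule 11)? yes] → not satisfied.
rule 4 — Supervised Carrier: [the vessel is a pleasure craft? yes] AND [the vessel is registered under the domestic flag? no] → not satisfied.
rule 15 — Tier VI Craft: [the vessel is engaged in fishing? yes] AND [the vessel is not propelled by mechanical means? no] → not satisfied.
rule 12 — Critical Operation: [Supervised Carrier (rule 4)? no] OR [not a Tier VI Craft (rule 15)? yes] → satisfied.
rule 9 — Class-A Craft: [the vessel is registered under the domestic flag? no] AND [the vessel operates beyond territorial waters? no] → not satisfied.
rule 5 — Primary Operation: [the vessel is classed with a recognised organisation? yes] OR [the master does not hold a certificate of competency? yes] → satisfied.
rule 6 — Tier II Vessel: [the vessel is propelled by mechanical means? yes] AND [the vessel carries passengers for reward? yes] → satisfied.
rule 3 — Eligible Craft: [Class-A Craft (rule 9)? no] OR [Primary Operation (rule 5)? yes] OR [Tier II Vessel (rule 6)? yes] → satisfied.
rule 2 — Designated Carrier: [Regulated Ship (rule 1)? no] AND [Critical Operation (rule 12)? yes] AND [Eligible Craft (rule 3)? yes] → not satisfied.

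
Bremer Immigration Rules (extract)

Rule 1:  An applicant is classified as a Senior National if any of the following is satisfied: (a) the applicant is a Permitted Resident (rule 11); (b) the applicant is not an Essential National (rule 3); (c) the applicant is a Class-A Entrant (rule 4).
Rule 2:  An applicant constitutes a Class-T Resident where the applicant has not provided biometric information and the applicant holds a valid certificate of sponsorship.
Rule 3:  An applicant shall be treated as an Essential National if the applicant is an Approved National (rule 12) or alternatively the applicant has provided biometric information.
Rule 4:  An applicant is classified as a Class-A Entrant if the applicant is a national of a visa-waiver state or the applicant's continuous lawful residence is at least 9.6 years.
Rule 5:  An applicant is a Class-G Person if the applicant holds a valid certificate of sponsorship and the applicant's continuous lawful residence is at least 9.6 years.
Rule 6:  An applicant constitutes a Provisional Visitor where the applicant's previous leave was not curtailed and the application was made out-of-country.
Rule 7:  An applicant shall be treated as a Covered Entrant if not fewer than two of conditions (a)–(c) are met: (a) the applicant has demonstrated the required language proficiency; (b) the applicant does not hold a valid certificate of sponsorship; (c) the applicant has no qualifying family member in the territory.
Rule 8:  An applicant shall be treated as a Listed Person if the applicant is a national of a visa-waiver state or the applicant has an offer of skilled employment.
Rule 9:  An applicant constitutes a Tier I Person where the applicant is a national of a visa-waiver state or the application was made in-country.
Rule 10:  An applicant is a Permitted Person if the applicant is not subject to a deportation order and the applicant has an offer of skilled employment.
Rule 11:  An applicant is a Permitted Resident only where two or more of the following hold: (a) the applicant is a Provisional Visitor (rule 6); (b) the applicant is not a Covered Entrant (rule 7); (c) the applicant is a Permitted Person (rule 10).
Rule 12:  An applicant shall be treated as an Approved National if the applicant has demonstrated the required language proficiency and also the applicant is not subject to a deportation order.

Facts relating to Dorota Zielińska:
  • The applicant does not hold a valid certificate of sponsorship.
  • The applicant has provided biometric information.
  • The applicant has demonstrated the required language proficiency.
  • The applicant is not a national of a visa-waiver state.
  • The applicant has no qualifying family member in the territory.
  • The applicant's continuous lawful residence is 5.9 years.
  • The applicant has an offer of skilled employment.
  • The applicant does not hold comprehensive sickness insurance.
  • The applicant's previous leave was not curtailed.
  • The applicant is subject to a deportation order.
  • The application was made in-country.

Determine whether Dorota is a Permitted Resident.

No

rule 6 — Provisional Visitor: [the applicant's previous leave was not curtailed? yes] AND [the application was made out-of-country? no] → not satisfied.
rule 7 — Covered Entrant: the applicant has demonstrated the required language proficiency? yes; the applicant does not hold a valid certificate of sponsorship? yes; the applicant has no qualifying family member in the territory? yes — 3 of 3 hold (need ≥2) → satisfied.
rule 10 — Permitted Person: [the applicant is not subject to a deportation order? no] AND [the applicant has an offer of skilled employment? yes] → not satisfied.
rule 11 — Permitted Resident: Provisional Visitor (rule 6)? no; not a Covered Entrant (rule 7)? no; Permitted Person (rule 10)? no — 0 of 3 hold (need ≥2) → not satisfied.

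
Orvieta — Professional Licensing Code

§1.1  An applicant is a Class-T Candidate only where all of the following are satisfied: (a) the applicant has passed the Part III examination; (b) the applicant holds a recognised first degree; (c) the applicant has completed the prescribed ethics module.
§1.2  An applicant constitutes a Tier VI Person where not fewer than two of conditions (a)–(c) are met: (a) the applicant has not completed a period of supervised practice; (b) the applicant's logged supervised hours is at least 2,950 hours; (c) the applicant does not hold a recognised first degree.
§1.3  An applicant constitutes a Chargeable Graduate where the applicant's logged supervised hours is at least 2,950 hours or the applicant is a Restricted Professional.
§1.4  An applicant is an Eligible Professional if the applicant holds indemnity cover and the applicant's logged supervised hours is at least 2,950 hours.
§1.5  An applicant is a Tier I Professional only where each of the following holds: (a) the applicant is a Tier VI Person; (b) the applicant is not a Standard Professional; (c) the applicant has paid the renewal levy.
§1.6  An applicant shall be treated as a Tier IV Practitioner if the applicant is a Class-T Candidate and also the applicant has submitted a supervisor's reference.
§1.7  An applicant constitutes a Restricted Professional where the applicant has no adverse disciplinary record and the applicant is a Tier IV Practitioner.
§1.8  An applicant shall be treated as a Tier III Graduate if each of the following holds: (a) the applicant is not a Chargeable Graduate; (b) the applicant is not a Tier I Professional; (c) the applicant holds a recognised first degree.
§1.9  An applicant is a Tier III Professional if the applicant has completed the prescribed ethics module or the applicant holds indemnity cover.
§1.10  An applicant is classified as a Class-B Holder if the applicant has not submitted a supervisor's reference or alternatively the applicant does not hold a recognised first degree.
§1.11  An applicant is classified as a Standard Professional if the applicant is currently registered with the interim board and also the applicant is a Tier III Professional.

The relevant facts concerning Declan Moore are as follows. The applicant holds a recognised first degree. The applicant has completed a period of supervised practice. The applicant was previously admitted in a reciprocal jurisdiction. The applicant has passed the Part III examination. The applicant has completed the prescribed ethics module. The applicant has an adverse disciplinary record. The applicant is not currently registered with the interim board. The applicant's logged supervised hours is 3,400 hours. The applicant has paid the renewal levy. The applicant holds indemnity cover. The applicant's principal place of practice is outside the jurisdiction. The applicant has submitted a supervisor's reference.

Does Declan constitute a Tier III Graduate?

Under §1.1: the applicant has passed the Part III examination? yes; and the applicant holds a recognised first degree? yes; and the applicant has completed the prescribed ethics module? yes. So the applicant is a Class-T Candidate.
Under §1.6: Class-T Candidate (§1.1)? yes; and the applicant has submitted a supervisor's reference? yes. So the applicant is a Tier IV Practitioner.
Under §1.7: the applicant has no adverse disciplinary record? no; and Tier IV Practitioner (§1.6)? yes. So the applicant is not a Restricted Professional.
Under §1.3: applicant's logged supervised hours: 3,400 hours ≥ 2,950 hours? yes; or Restricted Professional (§1.7)? no. So the applicant is a Chargeable Graduate.
Under §1.2: the applicant has not completed a period of supervised practice? no; applicant's logged supervised hours: 3,400 hours ≥ 2,950 hours? yes; the applicant does not hold a recognised first degree? no — 1 of 3 hold (need ≥2) → not satisfied.
Under §1.9: the applicant has completed the prescribed ethics module? yes; or the applicant holds indemnity cover? yes. So the applicant is a Tier III Professional.
Under §1.11: the applicant is currently registered with the interim board? no; and Tier III Professional (§1.9)? yes. So the applicant is not a Standard Professional.
Under §1.5: Tier VI Person (§1.2)? no; and not a Standard Professional (§1.11)? yes; and the applicant has paid the renewal levy? yes. So the applicant is not a Tier I Professional.
Under §1.8: not a Chargeable Graduate (§1.3)? no; and not a Tier I Professional (§1.5)? yes; and the applicant holds a recognised first degree? yes. So the applicant is not a Tier III Graduate.

No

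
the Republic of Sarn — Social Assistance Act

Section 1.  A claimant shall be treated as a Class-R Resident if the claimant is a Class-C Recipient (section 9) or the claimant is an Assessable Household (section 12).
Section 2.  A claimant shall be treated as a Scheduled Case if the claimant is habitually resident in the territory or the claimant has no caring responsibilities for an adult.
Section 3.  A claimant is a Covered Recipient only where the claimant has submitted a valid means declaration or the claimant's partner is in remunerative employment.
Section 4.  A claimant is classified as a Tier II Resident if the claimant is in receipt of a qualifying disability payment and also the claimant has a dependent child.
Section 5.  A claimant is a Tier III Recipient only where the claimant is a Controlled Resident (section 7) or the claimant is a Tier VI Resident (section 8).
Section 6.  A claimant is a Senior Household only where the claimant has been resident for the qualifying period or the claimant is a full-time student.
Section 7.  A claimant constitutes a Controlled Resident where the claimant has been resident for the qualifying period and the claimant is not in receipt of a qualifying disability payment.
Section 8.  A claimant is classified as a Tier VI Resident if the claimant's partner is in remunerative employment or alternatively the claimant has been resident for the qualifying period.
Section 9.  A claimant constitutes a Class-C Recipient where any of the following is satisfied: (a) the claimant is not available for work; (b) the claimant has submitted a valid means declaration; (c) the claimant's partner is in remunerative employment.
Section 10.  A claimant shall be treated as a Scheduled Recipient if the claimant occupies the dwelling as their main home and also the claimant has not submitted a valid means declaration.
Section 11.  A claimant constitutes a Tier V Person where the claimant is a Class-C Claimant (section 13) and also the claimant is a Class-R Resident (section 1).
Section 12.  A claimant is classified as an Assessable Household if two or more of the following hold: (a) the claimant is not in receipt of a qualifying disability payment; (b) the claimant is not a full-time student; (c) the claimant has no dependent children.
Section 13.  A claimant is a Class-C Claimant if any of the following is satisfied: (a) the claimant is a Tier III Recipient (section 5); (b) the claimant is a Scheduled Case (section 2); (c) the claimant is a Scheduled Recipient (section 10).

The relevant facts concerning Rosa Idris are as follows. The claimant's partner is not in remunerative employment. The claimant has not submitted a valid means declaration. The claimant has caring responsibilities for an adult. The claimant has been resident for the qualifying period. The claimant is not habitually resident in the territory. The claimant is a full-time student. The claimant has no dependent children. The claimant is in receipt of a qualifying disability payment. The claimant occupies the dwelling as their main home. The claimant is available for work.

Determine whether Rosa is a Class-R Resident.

section 9 — Class-C Recipient: [the claimant is not available for work? no] OR [the claimant has submitted a valid means declaration? no] OR [the claimant's partner is in remunerative employment? no] → not satisfied.
section 12 — Assessable Household: the claimant is not in receipt of a qualifying disability payment? no; the claimant is not a full-time student? no; the claimant has no dependent children? yes — 1 of 3 hold (need ≥2) → not satisfied.
section 1 — Class-R Resident: [Class-C Recipient (section 9)? no] OR [Assessable Household (section 12)? no] → not satisfied.

No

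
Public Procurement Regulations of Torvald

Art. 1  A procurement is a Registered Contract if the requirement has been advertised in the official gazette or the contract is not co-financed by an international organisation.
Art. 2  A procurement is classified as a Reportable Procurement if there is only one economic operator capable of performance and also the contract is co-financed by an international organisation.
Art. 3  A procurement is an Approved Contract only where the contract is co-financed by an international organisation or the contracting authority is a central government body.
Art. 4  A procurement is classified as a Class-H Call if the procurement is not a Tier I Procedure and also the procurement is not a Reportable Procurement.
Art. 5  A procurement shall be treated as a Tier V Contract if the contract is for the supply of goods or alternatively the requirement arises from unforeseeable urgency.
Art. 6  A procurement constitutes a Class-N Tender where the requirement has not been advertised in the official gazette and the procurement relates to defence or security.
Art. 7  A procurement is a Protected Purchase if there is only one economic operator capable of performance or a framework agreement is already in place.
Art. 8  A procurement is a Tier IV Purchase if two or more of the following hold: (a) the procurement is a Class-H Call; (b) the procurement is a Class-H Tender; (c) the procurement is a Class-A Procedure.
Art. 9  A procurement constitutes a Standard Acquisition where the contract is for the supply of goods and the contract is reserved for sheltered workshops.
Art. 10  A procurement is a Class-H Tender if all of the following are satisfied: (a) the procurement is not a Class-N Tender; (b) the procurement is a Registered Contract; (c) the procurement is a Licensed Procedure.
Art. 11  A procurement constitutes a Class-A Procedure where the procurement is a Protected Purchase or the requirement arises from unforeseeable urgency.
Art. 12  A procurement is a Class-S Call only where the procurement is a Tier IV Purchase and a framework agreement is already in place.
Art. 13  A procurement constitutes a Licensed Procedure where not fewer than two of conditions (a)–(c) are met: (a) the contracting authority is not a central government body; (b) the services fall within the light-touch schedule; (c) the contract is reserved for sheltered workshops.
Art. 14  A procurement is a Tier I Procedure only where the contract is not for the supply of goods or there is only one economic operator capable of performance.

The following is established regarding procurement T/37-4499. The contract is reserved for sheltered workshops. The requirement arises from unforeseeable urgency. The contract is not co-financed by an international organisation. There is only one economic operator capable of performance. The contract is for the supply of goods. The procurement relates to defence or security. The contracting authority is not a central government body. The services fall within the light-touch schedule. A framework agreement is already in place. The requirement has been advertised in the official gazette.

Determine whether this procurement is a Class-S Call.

article 14 — Tier I Procedure: [the contract is not for the supply of goods? no] OR [there is only one economic operator capable of performance? yes] → satisfied.
article 2 — Reportable Procurement: [there is only one economic operator capable of performance? yes] AND [the contract is co-financed by an international organisation? no] → not satisfied.
article 4 — Class-H Call: [not a Tier I Procedure (article 14)? no] AND [not a Reportable Procurement (article 2)? yes] → not satisfied.
article 6 — Class-N Tender: [the requirement has not been advertised in the official gazette? no] AND [the procurement relates to defence or security? yes] → not satisfied.
article 1 — Registered Contract: [the requirement has been advertised in the official gazette? yes] OR [the contract is not co-financed by an international organisation? yes] → satisfied.
article 13 — Licensed Procedure: the contracting authority is not a central government body? yes; the services fall within the light-touch schedule? yes; the contract is reserved for sheltered workshops? yes — 3 of 3 hold (need ≥2) → satisfied.
article 10 — Class-H Tender: [not a Class-N Tender (article 6)? yes] AND [Registered Contract (article 1)? yes] AND [Licensed Procedure (article 13)? yes] → satisfied.
article 7 — Protected Purchase: [there is only one economic operator capable of performance? yes] OR [a framework agreement is already in place? yes] → satisfied.
article 11 — Class-A Procedure: [Protected Purchase (article 7)? yes] OR [the requirement arises from unforeseeable urgency? yes] → satisfied.
article 8 — Tier IV Purchase: Class-H Call (article 4)? no; Class-H Tender (article 10)? yes; Class-A Procedure (article 11)? yes — 2 of 3 hold (need ≥2) → satisfied.
article 12 — Class-S Call: [Tier IV Purchase (article 8)? yes] AND [a framework agreement is already in place? yes] → satisfied.

Yes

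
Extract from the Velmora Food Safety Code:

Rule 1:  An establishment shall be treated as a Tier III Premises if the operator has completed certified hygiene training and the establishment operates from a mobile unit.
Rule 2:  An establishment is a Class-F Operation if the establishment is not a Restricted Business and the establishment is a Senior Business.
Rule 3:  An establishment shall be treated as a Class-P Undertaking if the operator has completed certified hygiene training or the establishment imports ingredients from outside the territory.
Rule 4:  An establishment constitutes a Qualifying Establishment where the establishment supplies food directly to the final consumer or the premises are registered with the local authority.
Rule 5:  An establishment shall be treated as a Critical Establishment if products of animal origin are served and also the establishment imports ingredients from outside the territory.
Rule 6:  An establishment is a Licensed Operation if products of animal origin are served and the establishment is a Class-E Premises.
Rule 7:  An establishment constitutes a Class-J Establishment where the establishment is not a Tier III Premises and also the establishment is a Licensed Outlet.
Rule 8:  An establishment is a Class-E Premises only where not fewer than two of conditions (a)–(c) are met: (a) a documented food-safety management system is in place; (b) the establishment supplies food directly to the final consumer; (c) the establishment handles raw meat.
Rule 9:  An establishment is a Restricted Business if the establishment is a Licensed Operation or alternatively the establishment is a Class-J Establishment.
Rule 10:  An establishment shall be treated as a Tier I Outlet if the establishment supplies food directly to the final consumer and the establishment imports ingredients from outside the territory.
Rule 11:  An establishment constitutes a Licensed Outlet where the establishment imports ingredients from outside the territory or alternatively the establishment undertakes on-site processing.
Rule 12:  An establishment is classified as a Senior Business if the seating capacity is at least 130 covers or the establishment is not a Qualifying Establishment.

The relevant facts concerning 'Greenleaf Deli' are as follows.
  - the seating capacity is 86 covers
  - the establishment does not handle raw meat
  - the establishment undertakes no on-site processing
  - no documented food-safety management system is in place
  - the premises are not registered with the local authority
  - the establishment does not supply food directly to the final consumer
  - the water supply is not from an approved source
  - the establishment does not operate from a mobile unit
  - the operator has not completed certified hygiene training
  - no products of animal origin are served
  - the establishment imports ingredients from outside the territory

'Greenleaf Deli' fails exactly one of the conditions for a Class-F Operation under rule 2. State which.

Restricted Business

rule 8 — Class-E Premises: a documented food-safety management system is in place? no; the establishment supplies food directly to the final consumer? no; the establishment handles raw meat? no — 0 of 3 hold (need ≥2) → not satisfied.
rule 6 — Licensed Operation: [products of animal origin are served? no] AND [Class-E Premises (rule 8)? no] → not satisfied.
rule 1 — Tier III Premises: [the operator has completed certified hygiene training? no] AND [the establishment operates from a mobile unit? no] → not satisfied.
rule 11 — Licensed Outlet: [the establishment imports ingredients from outside the territory? yes] OR [the establishment undertakes on-site processing? no] → satisfied.
rule 7 — Class-J Establishment: [not a Tier III Premises (rule 1)? yes] AND [Licensed Outlet (rule 11)? yes] → satisfied.
rule 9 — Restricted Business: [Licensed Operation (rule 6)? no] OR [Class-J Establishment (rule 7)? yes] → satisfied.
rule 4 — Qualifying Establishment: [the establishment supplies food directly to the final consumer? no] OR [the premises are registered with the local authority? no] → not satisfied.
rule 12 — Senior Business: [seating capacity: 86 covers ≥ 130 covers? no] OR [not a Qualifying Establishment (rule 4)? yes] → satisfied.
rule 2 — Class-F Operation: [not a Restricted Business (rule 9)? no] AND [Senior Business (rule 12)? yes] → not satisfied.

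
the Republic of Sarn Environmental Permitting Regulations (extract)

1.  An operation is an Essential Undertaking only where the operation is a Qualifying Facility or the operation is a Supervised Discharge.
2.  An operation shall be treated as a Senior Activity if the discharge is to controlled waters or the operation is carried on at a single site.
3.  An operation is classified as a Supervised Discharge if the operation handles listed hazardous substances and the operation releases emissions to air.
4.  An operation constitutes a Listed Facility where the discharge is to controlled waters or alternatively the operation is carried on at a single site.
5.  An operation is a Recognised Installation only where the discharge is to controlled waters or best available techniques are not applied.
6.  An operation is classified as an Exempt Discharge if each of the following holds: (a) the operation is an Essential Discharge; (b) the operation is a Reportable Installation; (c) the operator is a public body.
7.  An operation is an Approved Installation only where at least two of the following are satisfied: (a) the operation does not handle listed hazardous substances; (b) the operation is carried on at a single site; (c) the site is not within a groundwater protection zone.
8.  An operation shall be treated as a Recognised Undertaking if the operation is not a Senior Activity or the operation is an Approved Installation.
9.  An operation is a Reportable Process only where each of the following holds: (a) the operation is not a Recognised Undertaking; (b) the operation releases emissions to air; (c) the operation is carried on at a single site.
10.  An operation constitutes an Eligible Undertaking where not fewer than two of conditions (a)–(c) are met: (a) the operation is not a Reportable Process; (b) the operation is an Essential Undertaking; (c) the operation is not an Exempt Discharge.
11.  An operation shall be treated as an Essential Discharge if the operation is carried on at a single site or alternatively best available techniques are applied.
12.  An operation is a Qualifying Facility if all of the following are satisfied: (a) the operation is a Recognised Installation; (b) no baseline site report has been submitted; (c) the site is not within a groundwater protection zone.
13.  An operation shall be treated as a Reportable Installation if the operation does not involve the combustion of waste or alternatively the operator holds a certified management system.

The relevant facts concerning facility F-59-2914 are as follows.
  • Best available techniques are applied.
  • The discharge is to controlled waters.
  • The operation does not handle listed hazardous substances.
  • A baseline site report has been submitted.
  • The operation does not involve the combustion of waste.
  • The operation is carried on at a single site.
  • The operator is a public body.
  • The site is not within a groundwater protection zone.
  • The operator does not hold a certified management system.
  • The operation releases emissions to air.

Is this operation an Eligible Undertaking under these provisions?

No

paragraph 2 — Senior Activity: [the discharge is to controlled waters? yes] OR [the operation is carried on at a single site? yes] → satisfied.
paragraph 7 — Approved Installation: the operation does not handle listed hazardous substances? yes; the operation is carried on at a single site? yes; the site is not within a groundwater protection zone? yes — 3 of 3 hold (need ≥2) → satisfied.
paragraph 8 — Recognised Undertaking: [not a Senior Activity (paragraph 2)? no] OR [Approved Installation (paragraph 7)? yes] → satisfied.
paragraph 9 — Reportable Process: [not a Recognised Undertaking (paragraph 8)? no] AND [the operation releases emissions to air? yes] AND [the operation is carried on at a single site? yes] → not satisfied.
paragraph 5 — Recognised Installation: [the discharge is to controlled waters? yes] OR [best available techniques are not applied? no] → satisfied.
paragraph 12 — Qualifying Facility: [Recognised Installation (paragraph 5)? yes] AND [no baseline site report has been submitted? no] AND [the site is not within a groundwater protection zone? yes] → not satisfied.
paragraph 3 — Supervised Discharge: [the operation handles listed hazardous substances? no] AND [the operation releases emissions to air? yes] → not satisfied.
paragraph 1 — Essential Undertaking: [Qualifying Facility (paragraph 12)? no] OR [Supervised Discharge (paragraph 3)? no] → not satisfied.
paragraph 11 — Essential Discharge: [the operation is carried on at a single site? yes] OR [best available techniques are applied? yes] → satisfied.
paragraph 13 — Reportable Installation: [the operation does not involve the combustion of waste? yes] OR [the operator holds a certified management system? no] → satisfied.
paragraph 6 — Exempt Discharge: [Essential Discharge (paragraph 11)? yes] AND [Reportable Installation (paragraph 13)? yes] AND [the operator is a public body? yes] → satisfied.
paragraph 10 — Eligible Undertaking: not a Reportable Process (paragraph 9)? yes; Essential Undertaking (paragraph 1)? no; not an Exempt Discharge (paragraph 6)? no — 1 of 3 hold (need ≥2) → not satisfied.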